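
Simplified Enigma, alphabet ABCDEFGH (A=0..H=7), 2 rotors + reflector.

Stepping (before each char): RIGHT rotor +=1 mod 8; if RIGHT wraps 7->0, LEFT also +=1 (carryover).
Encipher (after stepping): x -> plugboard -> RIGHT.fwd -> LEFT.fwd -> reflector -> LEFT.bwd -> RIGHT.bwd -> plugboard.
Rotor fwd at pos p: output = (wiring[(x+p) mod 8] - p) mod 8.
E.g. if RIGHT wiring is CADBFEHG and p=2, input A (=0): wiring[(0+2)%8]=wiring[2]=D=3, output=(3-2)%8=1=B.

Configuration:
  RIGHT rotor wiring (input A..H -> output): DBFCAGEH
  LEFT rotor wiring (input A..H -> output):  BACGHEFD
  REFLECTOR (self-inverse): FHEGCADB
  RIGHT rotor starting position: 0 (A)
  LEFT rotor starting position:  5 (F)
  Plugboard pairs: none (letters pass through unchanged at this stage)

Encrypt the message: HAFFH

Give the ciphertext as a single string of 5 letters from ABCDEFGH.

Answer: BHGGB

Derivation:
Char 1 ('H'): step: R->1, L=5; H->plug->H->R->C->L->G->refl->D->L'->E->R'->B->plug->B
Char 2 ('A'): step: R->2, L=5; A->plug->A->R->D->L->E->refl->C->L'->H->R'->H->plug->H
Char 3 ('F'): step: R->3, L=5; F->plug->F->R->A->L->H->refl->B->L'->G->R'->G->plug->G
Char 4 ('F'): step: R->4, L=5; F->plug->F->R->F->L->F->refl->A->L'->B->R'->G->plug->G
Char 5 ('H'): step: R->5, L=5; H->plug->H->R->D->L->E->refl->C->L'->H->R'->B->plug->B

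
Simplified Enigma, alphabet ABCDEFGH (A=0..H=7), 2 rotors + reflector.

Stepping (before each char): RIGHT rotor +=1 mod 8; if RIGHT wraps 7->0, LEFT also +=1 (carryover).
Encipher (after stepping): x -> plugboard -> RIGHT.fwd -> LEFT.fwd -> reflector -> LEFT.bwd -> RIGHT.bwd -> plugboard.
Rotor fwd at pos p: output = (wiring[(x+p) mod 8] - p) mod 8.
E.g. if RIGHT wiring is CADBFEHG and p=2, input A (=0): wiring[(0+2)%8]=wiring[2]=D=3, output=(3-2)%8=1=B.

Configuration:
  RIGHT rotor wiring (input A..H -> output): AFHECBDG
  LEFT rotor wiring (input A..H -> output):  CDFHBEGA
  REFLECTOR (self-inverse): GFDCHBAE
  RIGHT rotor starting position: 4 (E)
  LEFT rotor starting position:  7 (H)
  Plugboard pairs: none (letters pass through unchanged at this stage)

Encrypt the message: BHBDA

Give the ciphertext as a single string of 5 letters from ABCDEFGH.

Answer: EGEEF

Derivation:
Char 1 ('B'): step: R->5, L=7; B->plug->B->R->G->L->F->refl->B->L'->A->R'->E->plug->E
Char 2 ('H'): step: R->6, L=7; H->plug->H->R->D->L->G->refl->A->L'->E->R'->G->plug->G
Char 3 ('B'): step: R->7, L=7; B->plug->B->R->B->L->D->refl->C->L'->F->R'->E->plug->E
Char 4 ('D'): step: R->0, L->0 (L advanced); D->plug->D->R->E->L->B->refl->F->L'->C->R'->E->plug->E
Char 5 ('A'): step: R->1, L=0; A->plug->A->R->E->L->B->refl->F->L'->C->R'->F->plug->F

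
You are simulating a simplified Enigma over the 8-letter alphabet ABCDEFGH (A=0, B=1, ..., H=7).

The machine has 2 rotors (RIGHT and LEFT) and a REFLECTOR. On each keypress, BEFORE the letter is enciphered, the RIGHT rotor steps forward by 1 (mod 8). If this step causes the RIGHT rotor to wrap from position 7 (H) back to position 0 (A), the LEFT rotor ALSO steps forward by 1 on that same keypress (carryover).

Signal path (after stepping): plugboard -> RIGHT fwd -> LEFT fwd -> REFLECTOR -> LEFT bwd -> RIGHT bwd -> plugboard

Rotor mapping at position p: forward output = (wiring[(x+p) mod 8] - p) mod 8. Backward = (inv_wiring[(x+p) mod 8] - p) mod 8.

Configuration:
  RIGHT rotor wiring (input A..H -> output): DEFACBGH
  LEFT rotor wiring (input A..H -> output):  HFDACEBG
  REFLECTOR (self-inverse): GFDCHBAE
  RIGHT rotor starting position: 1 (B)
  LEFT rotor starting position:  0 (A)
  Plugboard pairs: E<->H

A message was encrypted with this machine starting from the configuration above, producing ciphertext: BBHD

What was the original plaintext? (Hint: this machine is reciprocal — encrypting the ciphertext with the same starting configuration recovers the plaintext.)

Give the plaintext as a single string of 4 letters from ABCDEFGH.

Char 1 ('B'): step: R->2, L=0; B->plug->B->R->G->L->B->refl->F->L'->B->R'->G->plug->G
Char 2 ('B'): step: R->3, L=0; B->plug->B->R->H->L->G->refl->A->L'->D->R'->D->plug->D
Char 3 ('H'): step: R->4, L=0; H->plug->E->R->H->L->G->refl->A->L'->D->R'->D->plug->D
Char 4 ('D'): step: R->5, L=0; D->plug->D->R->G->L->B->refl->F->L'->B->R'->B->plug->B

Answer: GDDB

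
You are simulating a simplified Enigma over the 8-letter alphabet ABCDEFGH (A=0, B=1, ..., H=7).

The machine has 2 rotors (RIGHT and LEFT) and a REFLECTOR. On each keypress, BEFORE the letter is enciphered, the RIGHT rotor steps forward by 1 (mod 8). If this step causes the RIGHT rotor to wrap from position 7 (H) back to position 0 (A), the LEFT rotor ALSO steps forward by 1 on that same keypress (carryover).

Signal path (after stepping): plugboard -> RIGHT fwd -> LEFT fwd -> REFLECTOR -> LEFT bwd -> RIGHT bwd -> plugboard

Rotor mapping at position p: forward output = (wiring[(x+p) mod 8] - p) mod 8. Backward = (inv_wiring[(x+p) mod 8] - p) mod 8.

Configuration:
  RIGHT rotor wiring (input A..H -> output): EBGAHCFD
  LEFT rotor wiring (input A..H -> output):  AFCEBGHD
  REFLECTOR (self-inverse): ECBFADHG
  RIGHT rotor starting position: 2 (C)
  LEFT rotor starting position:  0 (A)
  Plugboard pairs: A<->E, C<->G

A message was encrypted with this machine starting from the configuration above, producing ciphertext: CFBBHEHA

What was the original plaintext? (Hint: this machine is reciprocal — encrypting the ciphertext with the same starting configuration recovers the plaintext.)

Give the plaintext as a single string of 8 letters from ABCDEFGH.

Char 1 ('C'): step: R->3, L=0; C->plug->G->R->G->L->H->refl->G->L'->F->R'->A->plug->E
Char 2 ('F'): step: R->4, L=0; F->plug->F->R->F->L->G->refl->H->L'->G->R'->B->plug->B
Char 3 ('B'): step: R->5, L=0; B->plug->B->R->A->L->A->refl->E->L'->D->R'->G->plug->C
Char 4 ('B'): step: R->6, L=0; B->plug->B->R->F->L->G->refl->H->L'->G->R'->C->plug->G
Char 5 ('H'): step: R->7, L=0; H->plug->H->R->G->L->H->refl->G->L'->F->R'->B->plug->B
Char 6 ('E'): step: R->0, L->1 (L advanced); E->plug->A->R->E->L->F->refl->D->L'->C->R'->F->plug->F
Char 7 ('H'): step: R->1, L=1; H->plug->H->R->D->L->A->refl->E->L'->A->R'->A->plug->E
Char 8 ('A'): step: R->2, L=1; A->plug->E->R->D->L->A->refl->E->L'->A->R'->D->plug->D

Answer: EBCGBFED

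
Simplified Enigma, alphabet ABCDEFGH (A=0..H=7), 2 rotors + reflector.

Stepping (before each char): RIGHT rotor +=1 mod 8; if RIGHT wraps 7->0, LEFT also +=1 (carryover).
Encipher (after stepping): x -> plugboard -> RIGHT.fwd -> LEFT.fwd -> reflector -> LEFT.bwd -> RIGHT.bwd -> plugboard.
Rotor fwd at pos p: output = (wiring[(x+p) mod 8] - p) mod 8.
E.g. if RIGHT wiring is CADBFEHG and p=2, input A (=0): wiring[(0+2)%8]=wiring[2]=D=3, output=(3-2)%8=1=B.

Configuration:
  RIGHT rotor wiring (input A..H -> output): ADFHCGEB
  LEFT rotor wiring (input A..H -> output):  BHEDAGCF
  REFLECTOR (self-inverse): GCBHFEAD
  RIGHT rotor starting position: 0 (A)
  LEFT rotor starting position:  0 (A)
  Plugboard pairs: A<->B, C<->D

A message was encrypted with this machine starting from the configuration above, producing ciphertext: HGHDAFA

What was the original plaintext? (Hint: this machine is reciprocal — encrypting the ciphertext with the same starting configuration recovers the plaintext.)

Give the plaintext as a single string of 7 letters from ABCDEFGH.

Answer: BDABGAF

Derivation:
Char 1 ('H'): step: R->1, L=0; H->plug->H->R->H->L->F->refl->E->L'->C->R'->A->plug->B
Char 2 ('G'): step: R->2, L=0; G->plug->G->R->G->L->C->refl->B->L'->A->R'->C->plug->D
Char 3 ('H'): step: R->3, L=0; H->plug->H->R->C->L->E->refl->F->L'->H->R'->B->plug->A
Char 4 ('D'): step: R->4, L=0; D->plug->C->R->A->L->B->refl->C->L'->G->R'->A->plug->B
Char 5 ('A'): step: R->5, L=0; A->plug->B->R->H->L->F->refl->E->L'->C->R'->G->plug->G
Char 6 ('F'): step: R->6, L=0; F->plug->F->R->B->L->H->refl->D->L'->D->R'->B->plug->A
Char 7 ('A'): step: R->7, L=0; A->plug->B->R->B->L->H->refl->D->L'->D->R'->F->plug->F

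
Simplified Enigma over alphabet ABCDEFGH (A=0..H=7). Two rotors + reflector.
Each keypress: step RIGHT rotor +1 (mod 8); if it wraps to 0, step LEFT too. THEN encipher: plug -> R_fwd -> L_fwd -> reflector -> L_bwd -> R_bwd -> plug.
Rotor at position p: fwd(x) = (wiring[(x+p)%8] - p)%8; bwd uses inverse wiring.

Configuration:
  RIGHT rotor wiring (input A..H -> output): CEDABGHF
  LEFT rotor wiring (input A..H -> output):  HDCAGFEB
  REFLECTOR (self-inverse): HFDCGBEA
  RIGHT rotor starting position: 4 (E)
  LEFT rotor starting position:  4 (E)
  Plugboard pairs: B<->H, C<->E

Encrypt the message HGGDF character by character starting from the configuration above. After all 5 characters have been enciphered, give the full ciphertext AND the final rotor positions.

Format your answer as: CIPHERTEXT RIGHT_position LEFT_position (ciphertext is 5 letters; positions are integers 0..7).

Char 1 ('H'): step: R->5, L=4; H->plug->B->R->C->L->A->refl->H->L'->F->R'->D->plug->D
Char 2 ('G'): step: R->6, L=4; G->plug->G->R->D->L->F->refl->B->L'->B->R'->A->plug->A
Char 3 ('G'): step: R->7, L=4; G->plug->G->R->H->L->E->refl->G->L'->G->R'->A->plug->A
Char 4 ('D'): step: R->0, L->5 (L advanced); D->plug->D->R->A->L->A->refl->H->L'->B->R'->E->plug->C
Char 5 ('F'): step: R->1, L=5; F->plug->F->R->G->L->D->refl->C->L'->D->R'->A->plug->A
Final: ciphertext=DAACA, RIGHT=1, LEFT=5

Answer: DAACA 1 5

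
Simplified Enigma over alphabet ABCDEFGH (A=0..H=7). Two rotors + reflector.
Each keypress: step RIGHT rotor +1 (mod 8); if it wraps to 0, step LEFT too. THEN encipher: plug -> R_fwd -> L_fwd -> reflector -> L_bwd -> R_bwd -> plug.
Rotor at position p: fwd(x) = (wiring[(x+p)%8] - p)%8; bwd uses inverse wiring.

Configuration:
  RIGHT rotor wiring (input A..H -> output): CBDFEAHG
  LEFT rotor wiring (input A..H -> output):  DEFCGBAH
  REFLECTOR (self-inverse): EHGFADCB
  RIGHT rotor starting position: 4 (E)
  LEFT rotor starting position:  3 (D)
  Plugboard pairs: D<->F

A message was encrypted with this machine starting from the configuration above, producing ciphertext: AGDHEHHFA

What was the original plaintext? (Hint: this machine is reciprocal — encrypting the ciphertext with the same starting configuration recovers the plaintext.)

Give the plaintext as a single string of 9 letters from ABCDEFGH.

Answer: CBFEAGDDC

Derivation:
Char 1 ('A'): step: R->5, L=3; A->plug->A->R->D->L->F->refl->D->L'->B->R'->C->plug->C
Char 2 ('G'): step: R->6, L=3; G->plug->G->R->G->L->B->refl->H->L'->A->R'->B->plug->B
Char 3 ('D'): step: R->7, L=3; D->plug->F->R->F->L->A->refl->E->L'->E->R'->D->plug->F
Char 4 ('H'): step: R->0, L->4 (L advanced); H->plug->H->R->G->L->B->refl->H->L'->E->R'->E->plug->E
Char 5 ('E'): step: R->1, L=4; E->plug->E->R->H->L->G->refl->C->L'->A->R'->A->plug->A
Char 6 ('H'): step: R->2, L=4; H->plug->H->R->H->L->G->refl->C->L'->A->R'->G->plug->G
Char 7 ('H'): step: R->3, L=4; H->plug->H->R->A->L->C->refl->G->L'->H->R'->F->plug->D
Char 8 ('F'): step: R->4, L=4; F->plug->D->R->C->L->E->refl->A->L'->F->R'->F->plug->D
Char 9 ('A'): step: R->5, L=4; A->plug->A->R->D->L->D->refl->F->L'->B->R'->C->plug->C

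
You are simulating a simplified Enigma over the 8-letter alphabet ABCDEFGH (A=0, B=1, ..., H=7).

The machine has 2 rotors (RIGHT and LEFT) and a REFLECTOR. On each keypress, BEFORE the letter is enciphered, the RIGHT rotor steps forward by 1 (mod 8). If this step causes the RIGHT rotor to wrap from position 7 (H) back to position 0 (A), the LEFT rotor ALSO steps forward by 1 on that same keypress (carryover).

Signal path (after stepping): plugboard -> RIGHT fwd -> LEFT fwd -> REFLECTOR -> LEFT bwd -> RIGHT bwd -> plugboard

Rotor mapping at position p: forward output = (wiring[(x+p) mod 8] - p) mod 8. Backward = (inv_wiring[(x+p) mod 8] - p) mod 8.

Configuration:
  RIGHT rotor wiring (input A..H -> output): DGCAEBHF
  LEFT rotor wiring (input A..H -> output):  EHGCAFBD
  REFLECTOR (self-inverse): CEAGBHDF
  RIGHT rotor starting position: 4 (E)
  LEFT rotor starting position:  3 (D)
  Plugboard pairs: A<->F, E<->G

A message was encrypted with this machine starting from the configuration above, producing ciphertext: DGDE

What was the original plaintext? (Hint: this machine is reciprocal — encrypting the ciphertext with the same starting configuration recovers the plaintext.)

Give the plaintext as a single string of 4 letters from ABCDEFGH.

Answer: AACH

Derivation:
Char 1 ('D'): step: R->5, L=3; D->plug->D->R->G->L->E->refl->B->L'->F->R'->F->plug->A
Char 2 ('G'): step: R->6, L=3; G->plug->E->R->E->L->A->refl->C->L'->C->R'->F->plug->A
Char 3 ('D'): step: R->7, L=3; D->plug->D->R->D->L->G->refl->D->L'->H->R'->C->plug->C
Char 4 ('E'): step: R->0, L->4 (L advanced); E->plug->G->R->H->L->G->refl->D->L'->F->R'->H->plug->H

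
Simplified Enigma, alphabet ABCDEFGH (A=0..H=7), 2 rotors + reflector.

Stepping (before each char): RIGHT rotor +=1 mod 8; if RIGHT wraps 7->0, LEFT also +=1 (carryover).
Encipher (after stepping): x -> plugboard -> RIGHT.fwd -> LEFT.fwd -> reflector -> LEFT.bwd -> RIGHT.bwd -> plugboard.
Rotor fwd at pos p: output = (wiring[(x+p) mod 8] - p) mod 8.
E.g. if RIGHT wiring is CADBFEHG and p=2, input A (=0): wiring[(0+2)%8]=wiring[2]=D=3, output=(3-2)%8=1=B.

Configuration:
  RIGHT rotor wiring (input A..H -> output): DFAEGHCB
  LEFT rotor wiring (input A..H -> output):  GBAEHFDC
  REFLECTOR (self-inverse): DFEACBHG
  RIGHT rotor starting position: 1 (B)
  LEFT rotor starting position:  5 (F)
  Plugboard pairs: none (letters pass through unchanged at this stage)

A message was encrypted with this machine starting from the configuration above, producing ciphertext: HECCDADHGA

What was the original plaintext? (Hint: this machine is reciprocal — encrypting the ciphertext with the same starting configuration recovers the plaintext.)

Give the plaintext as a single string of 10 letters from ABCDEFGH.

Char 1 ('H'): step: R->2, L=5; H->plug->H->R->D->L->B->refl->F->L'->C->R'->B->plug->B
Char 2 ('E'): step: R->3, L=5; E->plug->E->R->G->L->H->refl->G->L'->B->R'->A->plug->A
Char 3 ('C'): step: R->4, L=5; C->plug->C->R->G->L->H->refl->G->L'->B->R'->F->plug->F
Char 4 ('C'): step: R->5, L=5; C->plug->C->R->E->L->E->refl->C->L'->H->R'->G->plug->G
Char 5 ('D'): step: R->6, L=5; D->plug->D->R->H->L->C->refl->E->L'->E->R'->A->plug->A
Char 6 ('A'): step: R->7, L=5; A->plug->A->R->C->L->F->refl->B->L'->D->R'->H->plug->H
Char 7 ('D'): step: R->0, L->6 (L advanced); D->plug->D->R->E->L->C->refl->E->L'->B->R'->H->plug->H
Char 8 ('H'): step: R->1, L=6; H->plug->H->R->C->L->A->refl->D->L'->D->R'->C->plug->C
Char 9 ('G'): step: R->2, L=6; G->plug->G->R->B->L->E->refl->C->L'->E->R'->C->plug->C
Char 10 ('A'): step: R->3, L=6; A->plug->A->R->B->L->E->refl->C->L'->E->R'->C->plug->C

Answer: BAFGAHHCCC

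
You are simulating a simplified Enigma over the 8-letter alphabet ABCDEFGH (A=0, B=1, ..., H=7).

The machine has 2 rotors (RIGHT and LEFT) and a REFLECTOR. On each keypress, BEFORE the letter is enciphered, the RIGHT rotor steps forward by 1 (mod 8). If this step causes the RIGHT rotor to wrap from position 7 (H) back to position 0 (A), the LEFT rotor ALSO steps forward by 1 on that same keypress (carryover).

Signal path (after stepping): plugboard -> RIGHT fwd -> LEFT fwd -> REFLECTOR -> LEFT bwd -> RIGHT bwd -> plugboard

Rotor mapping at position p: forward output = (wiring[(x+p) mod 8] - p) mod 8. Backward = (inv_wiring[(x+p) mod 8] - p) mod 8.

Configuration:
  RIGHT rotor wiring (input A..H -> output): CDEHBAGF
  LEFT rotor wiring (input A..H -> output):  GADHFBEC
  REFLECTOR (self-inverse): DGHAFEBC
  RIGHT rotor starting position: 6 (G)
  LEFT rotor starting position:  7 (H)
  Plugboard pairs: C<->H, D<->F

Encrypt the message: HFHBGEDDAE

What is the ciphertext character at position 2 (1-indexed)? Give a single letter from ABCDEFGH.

Char 1 ('H'): step: R->7, L=7; H->plug->C->R->E->L->A->refl->D->L'->A->R'->E->plug->E
Char 2 ('F'): step: R->0, L->0 (L advanced); F->plug->D->R->H->L->C->refl->H->L'->D->R'->B->plug->B

B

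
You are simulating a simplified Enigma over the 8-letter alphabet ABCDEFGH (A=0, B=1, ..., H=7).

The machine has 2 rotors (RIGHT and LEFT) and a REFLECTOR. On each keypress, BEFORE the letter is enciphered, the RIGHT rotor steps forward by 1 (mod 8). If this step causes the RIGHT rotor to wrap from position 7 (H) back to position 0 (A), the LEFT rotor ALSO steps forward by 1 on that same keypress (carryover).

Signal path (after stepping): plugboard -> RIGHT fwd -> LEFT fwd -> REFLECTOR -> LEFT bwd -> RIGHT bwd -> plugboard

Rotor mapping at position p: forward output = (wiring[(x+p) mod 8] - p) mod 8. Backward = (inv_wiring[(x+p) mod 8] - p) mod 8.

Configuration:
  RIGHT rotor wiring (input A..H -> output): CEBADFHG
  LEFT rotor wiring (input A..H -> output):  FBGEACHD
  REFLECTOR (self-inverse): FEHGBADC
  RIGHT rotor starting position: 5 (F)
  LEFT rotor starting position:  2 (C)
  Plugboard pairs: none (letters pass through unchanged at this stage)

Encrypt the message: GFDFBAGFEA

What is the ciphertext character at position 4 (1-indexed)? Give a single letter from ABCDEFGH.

Char 1 ('G'): step: R->6, L=2; G->plug->G->R->F->L->B->refl->E->L'->A->R'->B->plug->B
Char 2 ('F'): step: R->7, L=2; F->plug->F->R->E->L->F->refl->A->L'->D->R'->B->plug->B
Char 3 ('D'): step: R->0, L->3 (L advanced); D->plug->D->R->A->L->B->refl->E->L'->D->R'->E->plug->E
Char 4 ('F'): step: R->1, L=3; F->plug->F->R->G->L->G->refl->D->L'->H->R'->C->plug->C

C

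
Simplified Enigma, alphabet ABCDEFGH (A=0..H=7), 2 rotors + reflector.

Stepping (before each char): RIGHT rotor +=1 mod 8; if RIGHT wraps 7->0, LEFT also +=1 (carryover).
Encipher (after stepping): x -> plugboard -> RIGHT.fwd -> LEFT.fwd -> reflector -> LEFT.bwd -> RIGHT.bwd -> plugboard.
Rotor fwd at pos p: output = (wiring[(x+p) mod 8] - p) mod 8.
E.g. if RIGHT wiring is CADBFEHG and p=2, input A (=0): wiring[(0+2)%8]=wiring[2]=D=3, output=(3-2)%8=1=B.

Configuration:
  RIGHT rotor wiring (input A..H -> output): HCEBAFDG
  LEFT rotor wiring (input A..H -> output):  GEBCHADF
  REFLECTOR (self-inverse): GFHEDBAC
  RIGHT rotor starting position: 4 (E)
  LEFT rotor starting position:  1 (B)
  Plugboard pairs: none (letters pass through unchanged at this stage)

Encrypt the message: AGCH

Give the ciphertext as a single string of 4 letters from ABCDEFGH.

Answer: BHFF

Derivation:
Char 1 ('A'): step: R->5, L=1; A->plug->A->R->A->L->D->refl->E->L'->G->R'->B->plug->B
Char 2 ('G'): step: R->6, L=1; G->plug->G->R->C->L->B->refl->F->L'->H->R'->H->plug->H
Char 3 ('C'): step: R->7, L=1; C->plug->C->R->D->L->G->refl->A->L'->B->R'->F->plug->F
Char 4 ('H'): step: R->0, L->2 (L advanced); H->plug->H->R->G->L->E->refl->D->L'->F->R'->F->plug->F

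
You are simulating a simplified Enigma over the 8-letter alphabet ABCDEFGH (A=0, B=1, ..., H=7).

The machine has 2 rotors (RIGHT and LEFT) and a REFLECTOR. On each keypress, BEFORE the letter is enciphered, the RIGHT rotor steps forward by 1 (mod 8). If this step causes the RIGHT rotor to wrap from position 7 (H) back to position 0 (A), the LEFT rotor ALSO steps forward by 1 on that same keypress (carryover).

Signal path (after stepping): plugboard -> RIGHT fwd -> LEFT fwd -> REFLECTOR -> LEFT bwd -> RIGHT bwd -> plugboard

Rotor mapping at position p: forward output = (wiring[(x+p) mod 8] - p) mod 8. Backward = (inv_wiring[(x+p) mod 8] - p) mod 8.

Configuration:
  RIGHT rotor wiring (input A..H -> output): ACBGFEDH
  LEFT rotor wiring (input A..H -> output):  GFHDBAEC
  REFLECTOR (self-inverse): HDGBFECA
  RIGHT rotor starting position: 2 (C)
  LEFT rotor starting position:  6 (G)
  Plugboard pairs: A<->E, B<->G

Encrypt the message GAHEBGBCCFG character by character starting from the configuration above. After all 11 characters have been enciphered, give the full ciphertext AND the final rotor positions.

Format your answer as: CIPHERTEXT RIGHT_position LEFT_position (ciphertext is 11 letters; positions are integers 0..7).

Answer: EFEGGAGAEGH 5 7

Derivation:
Char 1 ('G'): step: R->3, L=6; G->plug->B->R->C->L->A->refl->H->L'->D->R'->A->plug->E
Char 2 ('A'): step: R->4, L=6; A->plug->E->R->E->L->B->refl->D->L'->G->R'->F->plug->F
Char 3 ('H'): step: R->5, L=6; H->plug->H->R->A->L->G->refl->C->L'->H->R'->A->plug->E
Char 4 ('E'): step: R->6, L=6; E->plug->A->R->F->L->F->refl->E->L'->B->R'->B->plug->G
Char 5 ('B'): step: R->7, L=6; B->plug->G->R->F->L->F->refl->E->L'->B->R'->B->plug->G
Char 6 ('G'): step: R->0, L->7 (L advanced); G->plug->B->R->C->L->G->refl->C->L'->F->R'->E->plug->A
Char 7 ('B'): step: R->1, L=7; B->plug->G->R->G->L->B->refl->D->L'->A->R'->B->plug->G
Char 8 ('C'): step: R->2, L=7; C->plug->C->R->D->L->A->refl->H->L'->B->R'->E->plug->A
Char 9 ('C'): step: R->3, L=7; C->plug->C->R->B->L->H->refl->A->L'->D->R'->A->plug->E
Char 10 ('F'): step: R->4, L=7; F->plug->F->R->G->L->B->refl->D->L'->A->R'->B->plug->G
Char 11 ('G'): step: R->5, L=7; G->plug->B->R->G->L->B->refl->D->L'->A->R'->H->plug->H
Final: ciphertext=EFEGGAGAEGH, RIGHT=5, LEFT=7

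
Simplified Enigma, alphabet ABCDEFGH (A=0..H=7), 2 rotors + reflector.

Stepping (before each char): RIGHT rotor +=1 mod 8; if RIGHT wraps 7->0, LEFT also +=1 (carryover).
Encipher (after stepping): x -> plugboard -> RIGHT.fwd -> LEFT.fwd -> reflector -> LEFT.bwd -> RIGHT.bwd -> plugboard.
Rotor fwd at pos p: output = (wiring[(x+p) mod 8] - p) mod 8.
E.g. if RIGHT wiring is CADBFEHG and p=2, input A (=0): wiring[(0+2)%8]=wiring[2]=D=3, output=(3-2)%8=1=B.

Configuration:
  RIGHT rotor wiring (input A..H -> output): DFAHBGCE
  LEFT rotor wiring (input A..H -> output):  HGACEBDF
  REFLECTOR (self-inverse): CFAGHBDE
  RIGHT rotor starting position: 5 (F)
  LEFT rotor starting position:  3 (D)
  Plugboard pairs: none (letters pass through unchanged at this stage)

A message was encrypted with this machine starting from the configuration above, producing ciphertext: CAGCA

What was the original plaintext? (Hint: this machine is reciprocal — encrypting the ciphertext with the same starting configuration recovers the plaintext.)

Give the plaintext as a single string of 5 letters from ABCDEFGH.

Char 1 ('C'): step: R->6, L=3; C->plug->C->R->F->L->E->refl->H->L'->A->R'->H->plug->H
Char 2 ('A'): step: R->7, L=3; A->plug->A->R->F->L->E->refl->H->L'->A->R'->E->plug->E
Char 3 ('G'): step: R->0, L->4 (L advanced); G->plug->G->R->C->L->H->refl->E->L'->G->R'->F->plug->F
Char 4 ('C'): step: R->1, L=4; C->plug->C->R->G->L->E->refl->H->L'->C->R'->H->plug->H
Char 5 ('A'): step: R->2, L=4; A->plug->A->R->G->L->E->refl->H->L'->C->R'->F->plug->F

Answer: HEFHF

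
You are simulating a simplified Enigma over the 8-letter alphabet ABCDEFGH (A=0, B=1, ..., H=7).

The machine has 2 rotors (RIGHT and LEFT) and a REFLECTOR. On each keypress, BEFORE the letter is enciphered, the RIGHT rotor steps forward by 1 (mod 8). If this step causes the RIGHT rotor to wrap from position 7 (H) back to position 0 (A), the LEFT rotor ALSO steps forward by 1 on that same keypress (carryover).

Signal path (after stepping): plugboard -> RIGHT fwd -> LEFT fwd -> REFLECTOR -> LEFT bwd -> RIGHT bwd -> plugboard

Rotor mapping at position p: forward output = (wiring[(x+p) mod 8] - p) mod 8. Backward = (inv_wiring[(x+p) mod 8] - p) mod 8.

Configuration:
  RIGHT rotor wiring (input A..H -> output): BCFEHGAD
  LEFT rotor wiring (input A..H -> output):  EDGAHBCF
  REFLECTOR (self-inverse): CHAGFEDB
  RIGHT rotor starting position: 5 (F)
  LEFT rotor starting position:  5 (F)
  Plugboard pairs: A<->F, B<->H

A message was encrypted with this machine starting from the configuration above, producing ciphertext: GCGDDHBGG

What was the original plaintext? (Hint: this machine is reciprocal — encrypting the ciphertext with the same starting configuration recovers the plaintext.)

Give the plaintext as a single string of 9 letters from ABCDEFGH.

Char 1 ('G'): step: R->6, L=5; G->plug->G->R->B->L->F->refl->E->L'->A->R'->H->plug->B
Char 2 ('C'): step: R->7, L=5; C->plug->C->R->D->L->H->refl->B->L'->F->R'->E->plug->E
Char 3 ('G'): step: R->0, L->6 (L advanced); G->plug->G->R->A->L->E->refl->F->L'->D->R'->H->plug->B
Char 4 ('D'): step: R->1, L=6; D->plug->D->R->G->L->B->refl->H->L'->B->R'->A->plug->F
Char 5 ('D'): step: R->2, L=6; D->plug->D->R->E->L->A->refl->C->L'->F->R'->C->plug->C
Char 6 ('H'): step: R->3, L=6; H->plug->B->R->E->L->A->refl->C->L'->F->R'->D->plug->D
Char 7 ('B'): step: R->4, L=6; B->plug->H->R->A->L->E->refl->F->L'->D->R'->A->plug->F
Char 8 ('G'): step: R->5, L=6; G->plug->G->R->H->L->D->refl->G->L'->C->R'->H->plug->B
Char 9 ('G'): step: R->6, L=6; G->plug->G->R->B->L->H->refl->B->L'->G->R'->F->plug->A

Answer: BEBFCDFBA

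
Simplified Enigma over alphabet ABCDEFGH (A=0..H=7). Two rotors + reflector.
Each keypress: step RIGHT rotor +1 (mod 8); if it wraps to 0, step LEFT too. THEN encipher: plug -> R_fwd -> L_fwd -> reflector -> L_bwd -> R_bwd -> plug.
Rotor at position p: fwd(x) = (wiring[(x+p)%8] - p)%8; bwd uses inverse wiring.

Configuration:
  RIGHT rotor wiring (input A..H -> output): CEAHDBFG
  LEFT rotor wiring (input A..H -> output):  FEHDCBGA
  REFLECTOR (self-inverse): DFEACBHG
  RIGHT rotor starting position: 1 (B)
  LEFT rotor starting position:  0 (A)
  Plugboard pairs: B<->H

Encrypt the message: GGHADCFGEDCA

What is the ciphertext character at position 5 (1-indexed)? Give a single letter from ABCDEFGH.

Char 1 ('G'): step: R->2, L=0; G->plug->G->R->A->L->F->refl->B->L'->F->R'->B->plug->H
Char 2 ('G'): step: R->3, L=0; G->plug->G->R->B->L->E->refl->C->L'->E->R'->A->plug->A
Char 3 ('H'): step: R->4, L=0; H->plug->B->R->F->L->B->refl->F->L'->A->R'->F->plug->F
Char 4 ('A'): step: R->5, L=0; A->plug->A->R->E->L->C->refl->E->L'->B->R'->C->plug->C
Char 5 ('D'): step: R->6, L=0; D->plug->D->R->G->L->G->refl->H->L'->C->R'->E->plug->E

E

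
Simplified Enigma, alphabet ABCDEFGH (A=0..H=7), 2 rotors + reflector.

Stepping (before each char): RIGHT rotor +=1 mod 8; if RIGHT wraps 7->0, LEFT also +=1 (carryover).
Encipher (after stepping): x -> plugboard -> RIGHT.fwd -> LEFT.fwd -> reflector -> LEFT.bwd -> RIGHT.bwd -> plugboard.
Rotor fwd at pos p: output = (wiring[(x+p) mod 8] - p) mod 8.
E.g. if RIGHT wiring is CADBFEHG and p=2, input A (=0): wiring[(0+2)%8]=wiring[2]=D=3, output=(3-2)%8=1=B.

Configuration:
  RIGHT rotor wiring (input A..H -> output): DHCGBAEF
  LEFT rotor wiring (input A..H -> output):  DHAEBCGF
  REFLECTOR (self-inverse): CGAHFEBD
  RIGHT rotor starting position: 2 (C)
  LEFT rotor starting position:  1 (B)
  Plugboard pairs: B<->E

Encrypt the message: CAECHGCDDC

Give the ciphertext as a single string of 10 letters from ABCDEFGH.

Char 1 ('C'): step: R->3, L=1; C->plug->C->R->F->L->F->refl->E->L'->G->R'->B->plug->E
Char 2 ('A'): step: R->4, L=1; A->plug->A->R->F->L->F->refl->E->L'->G->R'->G->plug->G
Char 3 ('E'): step: R->5, L=1; E->plug->B->R->H->L->C->refl->A->L'->D->R'->A->plug->A
Char 4 ('C'): step: R->6, L=1; C->plug->C->R->F->L->F->refl->E->L'->G->R'->A->plug->A
Char 5 ('H'): step: R->7, L=1; H->plug->H->R->F->L->F->refl->E->L'->G->R'->A->plug->A
Char 6 ('G'): step: R->0, L->2 (L advanced); G->plug->G->R->E->L->E->refl->F->L'->H->R'->B->plug->E
Char 7 ('C'): step: R->1, L=2; C->plug->C->R->F->L->D->refl->H->L'->C->R'->H->plug->H
Char 8 ('D'): step: R->2, L=2; D->plug->D->R->G->L->B->refl->G->L'->A->R'->A->plug->A
Char 9 ('D'): step: R->3, L=2; D->plug->D->R->B->L->C->refl->A->L'->D->R'->A->plug->A
Char 10 ('C'): step: R->4, L=2; C->plug->C->R->A->L->G->refl->B->L'->G->R'->G->plug->G

Answer: EGAAAEHAAG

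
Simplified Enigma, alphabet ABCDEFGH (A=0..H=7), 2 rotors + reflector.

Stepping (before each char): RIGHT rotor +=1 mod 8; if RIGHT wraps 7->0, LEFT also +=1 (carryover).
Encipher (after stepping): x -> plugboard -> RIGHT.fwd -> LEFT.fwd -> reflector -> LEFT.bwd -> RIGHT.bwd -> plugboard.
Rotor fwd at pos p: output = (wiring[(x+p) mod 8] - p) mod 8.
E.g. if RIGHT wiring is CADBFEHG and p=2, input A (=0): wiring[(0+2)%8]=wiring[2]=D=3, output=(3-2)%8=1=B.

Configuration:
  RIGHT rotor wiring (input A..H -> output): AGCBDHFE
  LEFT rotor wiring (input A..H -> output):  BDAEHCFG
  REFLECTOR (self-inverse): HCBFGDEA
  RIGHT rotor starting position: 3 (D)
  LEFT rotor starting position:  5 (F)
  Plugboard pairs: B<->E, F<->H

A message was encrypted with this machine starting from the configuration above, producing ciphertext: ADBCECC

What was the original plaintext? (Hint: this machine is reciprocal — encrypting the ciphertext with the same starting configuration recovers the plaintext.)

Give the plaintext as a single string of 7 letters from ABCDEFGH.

Char 1 ('A'): step: R->4, L=5; A->plug->A->R->H->L->C->refl->B->L'->C->R'->F->plug->H
Char 2 ('D'): step: R->5, L=5; D->plug->D->R->D->L->E->refl->G->L'->E->R'->G->plug->G
Char 3 ('B'): step: R->6, L=5; B->plug->E->R->E->L->G->refl->E->L'->D->R'->F->plug->H
Char 4 ('C'): step: R->7, L=5; C->plug->C->R->H->L->C->refl->B->L'->C->R'->E->plug->B
Char 5 ('E'): step: R->0, L->6 (L advanced); E->plug->B->R->G->L->B->refl->C->L'->E->R'->H->plug->F
Char 6 ('C'): step: R->1, L=6; C->plug->C->R->A->L->H->refl->A->L'->B->R'->B->plug->E
Char 7 ('C'): step: R->2, L=6; C->plug->C->R->B->L->A->refl->H->L'->A->R'->A->plug->A

Answer: HGHBFEA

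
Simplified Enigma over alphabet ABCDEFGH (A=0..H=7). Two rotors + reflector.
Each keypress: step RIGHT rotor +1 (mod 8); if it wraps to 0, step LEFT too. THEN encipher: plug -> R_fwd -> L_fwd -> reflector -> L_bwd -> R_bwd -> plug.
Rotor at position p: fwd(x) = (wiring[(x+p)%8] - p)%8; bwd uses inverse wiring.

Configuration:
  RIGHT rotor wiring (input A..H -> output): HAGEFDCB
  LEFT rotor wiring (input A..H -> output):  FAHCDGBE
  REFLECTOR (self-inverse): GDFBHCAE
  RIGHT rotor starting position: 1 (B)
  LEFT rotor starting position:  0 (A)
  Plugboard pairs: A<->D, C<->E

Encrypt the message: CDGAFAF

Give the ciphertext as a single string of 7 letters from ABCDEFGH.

Answer: EGBGDDA

Derivation:
Char 1 ('C'): step: R->2, L=0; C->plug->E->R->A->L->F->refl->C->L'->D->R'->C->plug->E
Char 2 ('D'): step: R->3, L=0; D->plug->A->R->B->L->A->refl->G->L'->F->R'->G->plug->G
Char 3 ('G'): step: R->4, L=0; G->plug->G->R->C->L->H->refl->E->L'->H->R'->B->plug->B
Char 4 ('A'): step: R->5, L=0; A->plug->D->R->C->L->H->refl->E->L'->H->R'->G->plug->G
Char 5 ('F'): step: R->6, L=0; F->plug->F->R->G->L->B->refl->D->L'->E->R'->A->plug->D
Char 6 ('A'): step: R->7, L=0; A->plug->D->R->H->L->E->refl->H->L'->C->R'->A->plug->D
Char 7 ('F'): step: R->0, L->1 (L advanced); F->plug->F->R->D->L->C->refl->F->L'->E->R'->D->plug->A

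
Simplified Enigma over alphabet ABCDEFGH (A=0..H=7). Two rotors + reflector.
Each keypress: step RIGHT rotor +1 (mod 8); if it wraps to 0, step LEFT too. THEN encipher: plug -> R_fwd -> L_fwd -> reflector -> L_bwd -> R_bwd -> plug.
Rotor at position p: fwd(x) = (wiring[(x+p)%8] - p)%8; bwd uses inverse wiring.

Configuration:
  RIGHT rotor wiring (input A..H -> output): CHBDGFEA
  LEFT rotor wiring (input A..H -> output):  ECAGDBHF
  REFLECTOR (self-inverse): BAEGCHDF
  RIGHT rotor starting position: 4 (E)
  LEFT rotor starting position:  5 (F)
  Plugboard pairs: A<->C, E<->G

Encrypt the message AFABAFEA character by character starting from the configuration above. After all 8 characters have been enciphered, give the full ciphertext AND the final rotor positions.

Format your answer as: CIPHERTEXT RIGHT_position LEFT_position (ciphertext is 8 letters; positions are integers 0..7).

Answer: FHCCEBBE 4 6

Derivation:
Char 1 ('A'): step: R->5, L=5; A->plug->C->R->D->L->H->refl->F->L'->E->R'->F->plug->F
Char 2 ('F'): step: R->6, L=5; F->plug->F->R->F->L->D->refl->G->L'->H->R'->H->plug->H
Char 3 ('A'): step: R->7, L=5; A->plug->C->R->A->L->E->refl->C->L'->B->R'->A->plug->C
Char 4 ('B'): step: R->0, L->6 (L advanced); B->plug->B->R->H->L->D->refl->G->L'->C->R'->A->plug->C
Char 5 ('A'): step: R->1, L=6; A->plug->C->R->C->L->G->refl->D->L'->H->R'->G->plug->E
Char 6 ('F'): step: R->2, L=6; F->plug->F->R->G->L->F->refl->H->L'->B->R'->B->plug->B
Char 7 ('E'): step: R->3, L=6; E->plug->G->R->E->L->C->refl->E->L'->D->R'->B->plug->B
Char 8 ('A'): step: R->4, L=6; A->plug->C->R->A->L->B->refl->A->L'->F->R'->G->plug->E
Final: ciphertext=FHCCEBBE, RIGHT=4, LEFT=6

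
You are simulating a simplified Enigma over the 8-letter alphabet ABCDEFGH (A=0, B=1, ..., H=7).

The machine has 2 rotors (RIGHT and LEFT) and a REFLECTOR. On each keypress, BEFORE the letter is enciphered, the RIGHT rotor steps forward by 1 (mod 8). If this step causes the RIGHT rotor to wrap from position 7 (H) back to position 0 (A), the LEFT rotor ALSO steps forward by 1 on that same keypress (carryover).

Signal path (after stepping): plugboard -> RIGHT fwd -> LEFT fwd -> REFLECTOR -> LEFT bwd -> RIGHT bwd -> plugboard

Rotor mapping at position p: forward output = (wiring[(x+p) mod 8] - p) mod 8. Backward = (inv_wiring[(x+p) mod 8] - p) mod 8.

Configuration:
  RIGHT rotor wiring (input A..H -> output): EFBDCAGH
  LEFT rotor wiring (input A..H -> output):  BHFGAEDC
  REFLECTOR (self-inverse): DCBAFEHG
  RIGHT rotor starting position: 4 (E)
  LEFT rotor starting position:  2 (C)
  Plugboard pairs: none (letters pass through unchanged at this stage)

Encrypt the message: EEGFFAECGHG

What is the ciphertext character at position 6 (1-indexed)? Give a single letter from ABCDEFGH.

Char 1 ('E'): step: R->5, L=2; E->plug->E->R->A->L->D->refl->A->L'->F->R'->H->plug->H
Char 2 ('E'): step: R->6, L=2; E->plug->E->R->D->L->C->refl->B->L'->E->R'->G->plug->G
Char 3 ('G'): step: R->7, L=2; G->plug->G->R->B->L->E->refl->F->L'->H->R'->H->plug->H
Char 4 ('F'): step: R->0, L->3 (L advanced); F->plug->F->R->A->L->D->refl->A->L'->D->R'->D->plug->D
Char 5 ('F'): step: R->1, L=3; F->plug->F->R->F->L->G->refl->H->L'->E->R'->A->plug->A
Char 6 ('A'): step: R->2, L=3; A->plug->A->R->H->L->C->refl->B->L'->C->R'->G->plug->G

G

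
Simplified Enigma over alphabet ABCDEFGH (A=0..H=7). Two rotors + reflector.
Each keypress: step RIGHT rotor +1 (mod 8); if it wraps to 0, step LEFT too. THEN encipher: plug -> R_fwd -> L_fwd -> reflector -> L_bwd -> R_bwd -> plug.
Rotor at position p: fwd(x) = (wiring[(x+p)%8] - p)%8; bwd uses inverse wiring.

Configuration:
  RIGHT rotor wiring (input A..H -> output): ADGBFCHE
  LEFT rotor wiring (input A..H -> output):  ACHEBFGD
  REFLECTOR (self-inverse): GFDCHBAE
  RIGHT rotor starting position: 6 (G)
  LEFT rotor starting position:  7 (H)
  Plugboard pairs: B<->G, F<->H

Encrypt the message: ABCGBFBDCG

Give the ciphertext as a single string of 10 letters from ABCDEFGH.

Char 1 ('A'): step: R->7, L=7; A->plug->A->R->F->L->C->refl->D->L'->C->R'->E->plug->E
Char 2 ('B'): step: R->0, L->0 (L advanced); B->plug->G->R->H->L->D->refl->C->L'->B->R'->D->plug->D
Char 3 ('C'): step: R->1, L=0; C->plug->C->R->A->L->A->refl->G->L'->G->R'->F->plug->H
Char 4 ('G'): step: R->2, L=0; G->plug->B->R->H->L->D->refl->C->L'->B->R'->H->plug->F
Char 5 ('B'): step: R->3, L=0; B->plug->G->R->A->L->A->refl->G->L'->G->R'->A->plug->A
Char 6 ('F'): step: R->4, L=0; F->plug->H->R->F->L->F->refl->B->L'->E->R'->E->plug->E
Char 7 ('B'): step: R->5, L=0; B->plug->G->R->E->L->B->refl->F->L'->F->R'->A->plug->A
Char 8 ('D'): step: R->6, L=0; D->plug->D->R->F->L->F->refl->B->L'->E->R'->H->plug->F
Char 9 ('C'): step: R->7, L=0; C->plug->C->R->E->L->B->refl->F->L'->F->R'->A->plug->A
Char 10 ('G'): step: R->0, L->1 (L advanced); G->plug->B->R->D->L->A->refl->G->L'->B->R'->D->plug->D

Answer: EDHFAEAFAD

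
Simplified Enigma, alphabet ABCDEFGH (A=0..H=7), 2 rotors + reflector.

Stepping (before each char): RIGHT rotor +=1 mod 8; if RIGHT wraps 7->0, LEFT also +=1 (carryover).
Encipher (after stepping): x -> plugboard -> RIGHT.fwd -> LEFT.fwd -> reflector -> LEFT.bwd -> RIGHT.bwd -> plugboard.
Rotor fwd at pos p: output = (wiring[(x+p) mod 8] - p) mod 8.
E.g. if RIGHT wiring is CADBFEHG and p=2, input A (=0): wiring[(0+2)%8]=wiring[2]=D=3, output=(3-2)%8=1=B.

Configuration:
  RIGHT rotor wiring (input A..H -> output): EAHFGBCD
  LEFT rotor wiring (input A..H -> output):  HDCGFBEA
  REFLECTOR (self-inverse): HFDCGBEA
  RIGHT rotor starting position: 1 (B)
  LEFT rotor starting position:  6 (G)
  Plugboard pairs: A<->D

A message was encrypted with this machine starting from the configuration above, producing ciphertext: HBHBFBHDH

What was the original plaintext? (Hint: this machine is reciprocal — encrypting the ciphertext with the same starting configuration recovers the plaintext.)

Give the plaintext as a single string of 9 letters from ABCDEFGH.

Char 1 ('H'): step: R->2, L=6; H->plug->H->R->G->L->H->refl->A->L'->F->R'->A->plug->D
Char 2 ('B'): step: R->3, L=6; B->plug->B->R->D->L->F->refl->B->L'->C->R'->A->plug->D
Char 3 ('H'): step: R->4, L=6; H->plug->H->R->B->L->C->refl->D->L'->H->R'->D->plug->A
Char 4 ('B'): step: R->5, L=6; B->plug->B->R->F->L->A->refl->H->L'->G->R'->C->plug->C
Char 5 ('F'): step: R->6, L=6; F->plug->F->R->H->L->D->refl->C->L'->B->R'->E->plug->E
Char 6 ('B'): step: R->7, L=6; B->plug->B->R->F->L->A->refl->H->L'->G->R'->E->plug->E
Char 7 ('H'): step: R->0, L->7 (L advanced); H->plug->H->R->D->L->D->refl->C->L'->G->R'->E->plug->E
Char 8 ('D'): step: R->1, L=7; D->plug->A->R->H->L->F->refl->B->L'->A->R'->E->plug->E
Char 9 ('H'): step: R->2, L=7; H->plug->H->R->G->L->C->refl->D->L'->D->R'->B->plug->B

Answer: DDACEEEEB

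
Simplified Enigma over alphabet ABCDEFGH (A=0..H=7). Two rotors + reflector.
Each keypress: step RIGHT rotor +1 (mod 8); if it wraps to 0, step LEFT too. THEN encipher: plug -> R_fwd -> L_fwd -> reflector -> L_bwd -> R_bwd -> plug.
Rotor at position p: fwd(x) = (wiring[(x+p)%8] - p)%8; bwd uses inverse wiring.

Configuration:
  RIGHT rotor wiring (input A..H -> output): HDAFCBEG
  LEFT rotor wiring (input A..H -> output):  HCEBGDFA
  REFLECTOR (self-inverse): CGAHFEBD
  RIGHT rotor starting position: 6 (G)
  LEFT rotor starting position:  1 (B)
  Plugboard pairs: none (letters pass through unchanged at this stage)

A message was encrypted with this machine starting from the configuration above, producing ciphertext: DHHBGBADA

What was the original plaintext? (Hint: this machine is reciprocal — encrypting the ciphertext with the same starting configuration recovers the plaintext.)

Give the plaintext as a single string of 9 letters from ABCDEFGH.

Char 1 ('D'): step: R->7, L=1; D->plug->D->R->B->L->D->refl->H->L'->G->R'->E->plug->E
Char 2 ('H'): step: R->0, L->2 (L advanced); H->plug->H->R->G->L->F->refl->E->L'->C->R'->E->plug->E
Char 3 ('H'): step: R->1, L=2; H->plug->H->R->G->L->F->refl->E->L'->C->R'->A->plug->A
Char 4 ('B'): step: R->2, L=2; B->plug->B->R->D->L->B->refl->G->L'->F->R'->G->plug->G
Char 5 ('G'): step: R->3, L=2; G->plug->G->R->A->L->C->refl->A->L'->H->R'->B->plug->B
Char 6 ('B'): step: R->4, L=2; B->plug->B->R->F->L->G->refl->B->L'->D->R'->E->plug->E
Char 7 ('A'): step: R->5, L=2; A->plug->A->R->E->L->D->refl->H->L'->B->R'->C->plug->C
Char 8 ('D'): step: R->6, L=2; D->plug->D->R->F->L->G->refl->B->L'->D->R'->H->plug->H
Char 9 ('A'): step: R->7, L=2; A->plug->A->R->H->L->A->refl->C->L'->A->R'->B->plug->B

Answer: EEAGBECHB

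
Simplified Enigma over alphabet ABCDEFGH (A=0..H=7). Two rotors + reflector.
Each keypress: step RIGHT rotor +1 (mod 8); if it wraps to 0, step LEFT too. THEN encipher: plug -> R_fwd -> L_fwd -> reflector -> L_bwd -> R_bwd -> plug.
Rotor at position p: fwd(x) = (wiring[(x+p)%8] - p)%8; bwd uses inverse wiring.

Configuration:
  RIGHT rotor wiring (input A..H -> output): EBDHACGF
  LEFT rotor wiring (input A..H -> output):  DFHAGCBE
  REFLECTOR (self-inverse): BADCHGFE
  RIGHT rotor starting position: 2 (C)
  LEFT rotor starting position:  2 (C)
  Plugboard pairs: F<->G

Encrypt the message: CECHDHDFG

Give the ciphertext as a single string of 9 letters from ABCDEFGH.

Char 1 ('C'): step: R->3, L=2; C->plug->C->R->H->L->D->refl->C->L'->F->R'->B->plug->B
Char 2 ('E'): step: R->4, L=2; E->plug->E->R->A->L->F->refl->G->L'->B->R'->D->plug->D
Char 3 ('C'): step: R->5, L=2; C->plug->C->R->A->L->F->refl->G->L'->B->R'->B->plug->B
Char 4 ('H'): step: R->6, L=2; H->plug->H->R->E->L->H->refl->E->L'->C->R'->G->plug->F
Char 5 ('D'): step: R->7, L=2; D->plug->D->R->E->L->H->refl->E->L'->C->R'->C->plug->C
Char 6 ('H'): step: R->0, L->3 (L advanced); H->plug->H->R->F->L->A->refl->B->L'->E->R'->A->plug->A
Char 7 ('D'): step: R->1, L=3; D->plug->D->R->H->L->E->refl->H->L'->C->R'->B->plug->B
Char 8 ('F'): step: R->2, L=3; F->plug->G->R->C->L->H->refl->E->L'->H->R'->H->plug->H
Char 9 ('G'): step: R->3, L=3; G->plug->F->R->B->L->D->refl->C->L'->G->R'->G->plug->F

Answer: BDBFCABHF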